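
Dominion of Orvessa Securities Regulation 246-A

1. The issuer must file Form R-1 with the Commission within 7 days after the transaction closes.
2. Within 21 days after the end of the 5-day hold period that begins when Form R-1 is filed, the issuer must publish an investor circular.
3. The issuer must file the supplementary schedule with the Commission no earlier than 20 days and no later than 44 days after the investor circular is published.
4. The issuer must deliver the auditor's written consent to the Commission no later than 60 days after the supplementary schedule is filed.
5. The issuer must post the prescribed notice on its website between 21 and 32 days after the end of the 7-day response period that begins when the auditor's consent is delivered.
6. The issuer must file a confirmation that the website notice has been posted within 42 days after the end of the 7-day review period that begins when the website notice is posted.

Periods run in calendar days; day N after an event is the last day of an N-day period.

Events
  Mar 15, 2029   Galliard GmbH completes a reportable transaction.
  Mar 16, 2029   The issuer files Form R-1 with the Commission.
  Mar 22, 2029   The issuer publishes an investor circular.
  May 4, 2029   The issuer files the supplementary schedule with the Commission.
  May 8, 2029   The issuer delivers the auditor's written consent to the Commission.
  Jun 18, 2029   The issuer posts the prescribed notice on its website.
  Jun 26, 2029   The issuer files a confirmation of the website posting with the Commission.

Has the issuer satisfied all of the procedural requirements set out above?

No

Step 1: 7 days after Mar 15, 2029 (when the transaction closes) is Mar 22, 2029; completed Mar 16, 2029, before the deadline.
Step 2: 21 days after Mar 21, 2029 (end of the 5-day hold period, which began when Form R-1 is filed on Mar 16, 2029) is Apr 11, 2029; completed Mar 22, 2029, before the deadline.
Step 3: the window is 20–44 days after Mar 22, 2029 (when the investor circular is published), so Apr 11, 2029 through May 5, 2029; May 4, 2029 falls inside that range.
Step 4: 60 days after May 4, 2029 (when the supplementary schedule is filed) is Jul 3, 2029; done May 8, 2029 — timely.
Step 5: the window is 21–32 days after May 15, 2029 (end of the 7-day response period, which began when the auditor's consent is delivered on May 8, 2029), so Jun 5, 2029 through Jun 16, 2029; Jun 18, 2029 is 2 days past the end of the window.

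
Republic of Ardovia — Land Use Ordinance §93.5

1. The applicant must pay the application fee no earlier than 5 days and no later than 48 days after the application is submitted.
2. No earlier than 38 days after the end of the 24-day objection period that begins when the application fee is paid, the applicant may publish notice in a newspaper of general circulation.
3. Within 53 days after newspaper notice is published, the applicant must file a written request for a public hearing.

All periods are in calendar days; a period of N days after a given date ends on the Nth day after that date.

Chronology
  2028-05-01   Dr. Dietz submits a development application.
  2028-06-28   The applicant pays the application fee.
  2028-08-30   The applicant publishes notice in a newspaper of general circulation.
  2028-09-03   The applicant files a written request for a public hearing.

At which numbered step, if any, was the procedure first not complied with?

Step 1

(1) the permitted window runs from 2028-05-01 + 5 = 2028-05-06 to 2028-05-01 + 48 = 2028-06-18; 2028-06-28 is 10 days past the end of the window.
That is the first point of non-compliance.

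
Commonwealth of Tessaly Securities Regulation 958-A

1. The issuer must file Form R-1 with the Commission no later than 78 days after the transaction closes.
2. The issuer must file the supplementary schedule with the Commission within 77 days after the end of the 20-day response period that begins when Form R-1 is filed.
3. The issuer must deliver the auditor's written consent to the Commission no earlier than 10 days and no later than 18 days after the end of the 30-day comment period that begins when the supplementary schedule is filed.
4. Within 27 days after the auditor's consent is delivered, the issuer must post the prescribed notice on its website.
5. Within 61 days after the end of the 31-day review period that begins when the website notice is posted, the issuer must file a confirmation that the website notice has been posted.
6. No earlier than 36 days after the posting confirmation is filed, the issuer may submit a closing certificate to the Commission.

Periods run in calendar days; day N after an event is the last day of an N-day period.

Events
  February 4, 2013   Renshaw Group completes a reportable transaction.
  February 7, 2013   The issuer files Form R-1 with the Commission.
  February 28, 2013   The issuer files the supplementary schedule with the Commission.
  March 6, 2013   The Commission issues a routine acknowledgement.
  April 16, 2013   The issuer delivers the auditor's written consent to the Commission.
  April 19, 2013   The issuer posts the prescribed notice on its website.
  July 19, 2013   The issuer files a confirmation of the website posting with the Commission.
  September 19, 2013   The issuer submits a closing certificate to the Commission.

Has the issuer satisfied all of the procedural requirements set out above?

Yes

Step 1 — counting 78 days from February 4, 2013 (when the transaction closes) gives a deadline of April 23, 2013; done February 7, 2013 — timely.
Step 2 — counting 77 days from February 27, 2013 (end of the 20-day response period, which began when Form R-1 is filed on February 7, 2013) gives a deadline of May 15, 2013; done February 28, 2013 — timely.
Step 3 — 10 and 18 days from March 30, 2013 (end of the 30-day comment period, which began when the supplementary schedule is filed on February 28, 2013) are April 9, 2013 and April 17, 2013 respectively; done April 16, 2013 — within the window.
Step 4 — counting 27 days from April 16, 2013 (when the auditor's consent is delivered) gives a deadline of May 13, 2013; completed April 19, 2013, before the deadline.
Step 5 — counting 61 days from May 20, 2013 (end of the 31-day review period, which began when the website notice is posted on April 19, 2013) gives a deadline of July 20, 2013; July 19, 2013 is within that limit.
Step 6 — must wait 36 days from July 19, 2013 (when the posting confirmation is filed), so not before August 24, 2013; done September 19, 2013, after the minimum wait.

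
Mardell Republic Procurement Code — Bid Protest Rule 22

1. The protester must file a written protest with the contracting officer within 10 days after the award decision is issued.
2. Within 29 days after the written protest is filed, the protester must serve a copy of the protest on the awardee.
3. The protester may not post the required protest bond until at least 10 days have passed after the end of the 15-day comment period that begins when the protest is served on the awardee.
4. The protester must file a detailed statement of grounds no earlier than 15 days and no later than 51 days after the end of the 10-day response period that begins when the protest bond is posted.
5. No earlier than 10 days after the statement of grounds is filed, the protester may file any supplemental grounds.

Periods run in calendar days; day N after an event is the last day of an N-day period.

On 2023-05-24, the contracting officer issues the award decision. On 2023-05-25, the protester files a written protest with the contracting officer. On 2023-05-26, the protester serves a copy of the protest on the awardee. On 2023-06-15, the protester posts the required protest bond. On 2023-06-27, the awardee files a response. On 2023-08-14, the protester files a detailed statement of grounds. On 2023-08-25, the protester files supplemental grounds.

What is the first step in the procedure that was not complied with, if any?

Step 1: 10 days after 2023-05-24 (when the award decision is issued) is 2023-06-03; 2023-05-25 is within that limit.
Step 2: 29 days after 2023-05-25 (when the written protest is filed) is 2023-06-23; done 2023-05-26 — timely.
Step 3: the earliest permitted date is 10 days after 2023-06-10 (end of the 15-day comment period, which began when the protest is served on the awardee on 2023-05-26), i.e. 2023-06-20; acted on 2023-06-15, 5 days prematurely.
The analysis stops there.

Step 3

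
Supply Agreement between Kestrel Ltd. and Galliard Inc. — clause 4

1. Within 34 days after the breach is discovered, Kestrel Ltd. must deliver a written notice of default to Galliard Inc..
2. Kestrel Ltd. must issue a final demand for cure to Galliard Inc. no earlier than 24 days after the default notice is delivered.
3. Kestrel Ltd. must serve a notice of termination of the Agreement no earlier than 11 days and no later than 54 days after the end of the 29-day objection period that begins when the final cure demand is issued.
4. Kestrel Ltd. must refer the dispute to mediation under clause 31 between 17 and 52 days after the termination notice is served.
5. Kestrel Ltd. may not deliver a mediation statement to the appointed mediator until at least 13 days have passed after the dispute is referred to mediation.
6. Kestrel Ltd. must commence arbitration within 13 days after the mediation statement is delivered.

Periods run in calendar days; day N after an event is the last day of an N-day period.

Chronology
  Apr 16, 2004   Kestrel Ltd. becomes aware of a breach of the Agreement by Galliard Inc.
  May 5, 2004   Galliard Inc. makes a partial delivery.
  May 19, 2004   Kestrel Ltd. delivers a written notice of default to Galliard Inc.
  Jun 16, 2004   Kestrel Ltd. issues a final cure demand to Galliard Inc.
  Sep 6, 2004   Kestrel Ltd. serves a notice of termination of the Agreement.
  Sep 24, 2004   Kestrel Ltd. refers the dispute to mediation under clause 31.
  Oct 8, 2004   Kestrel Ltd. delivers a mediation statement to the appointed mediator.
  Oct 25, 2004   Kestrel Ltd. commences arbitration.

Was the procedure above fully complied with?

Step 1 — counting 34 days from Apr 16, 2004 (when the breach is discovered) gives a deadline of May 20, 2004; May 19, 2004 is within that limit.
Step 2 — must wait 24 days from May 19, 2004 (when the default notice is delivered), so not before Jun 12, 2004; Jun 16, 2004 is on or after that date.
Step 3 — 11 and 54 days from Jul 15, 2004 (end of the 29-day objection period, which began when the final cure demand is issued on Jun 16, 2004) are Jul 26, 2004 and Sep 7, 2004 respectively; Sep 6, 2004 falls inside that range.
Step 4 — 17 and 52 days from Sep 6, 2004 (when the termination notice is served) are Sep 23, 2004 and Oct 28, 2004 respectively; done Sep 24, 2004 — within the window.
Step 5 — must wait 13 days from Sep 24, 2004 (when the dispute is referred to mediation), so not before Oct 7, 2004; done Oct 8, 2004, after the minimum wait.
Step 6 — counting 13 days from Oct 8, 2004 (when the mediation statement is delivered) gives a deadline of Oct 21, 2004; not done until Oct 25, 2004, 4 days after the deadline.

No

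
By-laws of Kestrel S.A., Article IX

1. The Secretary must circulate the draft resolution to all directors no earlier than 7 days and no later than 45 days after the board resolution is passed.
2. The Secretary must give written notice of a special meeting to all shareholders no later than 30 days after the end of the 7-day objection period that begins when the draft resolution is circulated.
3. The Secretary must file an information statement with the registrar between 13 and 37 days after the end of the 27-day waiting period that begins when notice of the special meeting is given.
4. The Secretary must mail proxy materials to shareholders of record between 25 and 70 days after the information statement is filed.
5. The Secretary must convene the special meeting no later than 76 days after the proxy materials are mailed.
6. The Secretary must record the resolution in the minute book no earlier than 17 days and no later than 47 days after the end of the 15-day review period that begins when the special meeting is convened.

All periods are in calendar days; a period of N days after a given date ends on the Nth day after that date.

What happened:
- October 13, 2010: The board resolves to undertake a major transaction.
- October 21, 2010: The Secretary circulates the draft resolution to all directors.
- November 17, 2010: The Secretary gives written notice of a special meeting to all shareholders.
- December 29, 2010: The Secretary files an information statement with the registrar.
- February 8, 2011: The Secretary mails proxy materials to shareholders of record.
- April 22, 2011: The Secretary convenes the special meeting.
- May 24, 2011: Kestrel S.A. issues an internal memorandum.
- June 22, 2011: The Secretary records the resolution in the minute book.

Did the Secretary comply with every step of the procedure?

Step 1: the window is 7–45 days after October 13, 2010 (when the board resolution is passed), so October 20, 2010 through November 27, 2010; done October 21, 2010, which is between those dates.
Step 2: 30 days after October 28, 2010 (end of the 7-day objection period, which began when the draft resolution is circulated on October 21, 2010) is November 27, 2010; done November 17, 2010 — timely.
Step 3: the window is 13–37 days after December 14, 2010 (end of the 27-day waiting period, which began when notice of the special meeting is given on November 17, 2010), so December 27, 2010 through January 20, 2011; done December 29, 2010 — within the window.
Step 4: the window is 25–70 days after December 29, 2010 (when the information statement is filed), so January 23, 2011 through March 9, 2011; done February 8, 2011, which is between those dates.
Step 5: 76 days after February 8, 2011 (when the proxy materials are mailed) is April 25, 2011; completed April 22, 2011, before the deadline.
Step 6: the window is 17–47 days after May 7, 2011 (end of the 15-day review period, which began when the special meeting is convened on April 22, 2011), so May 24, 2011 through June 23, 2011; done June 22, 2011 — within the window.

Yes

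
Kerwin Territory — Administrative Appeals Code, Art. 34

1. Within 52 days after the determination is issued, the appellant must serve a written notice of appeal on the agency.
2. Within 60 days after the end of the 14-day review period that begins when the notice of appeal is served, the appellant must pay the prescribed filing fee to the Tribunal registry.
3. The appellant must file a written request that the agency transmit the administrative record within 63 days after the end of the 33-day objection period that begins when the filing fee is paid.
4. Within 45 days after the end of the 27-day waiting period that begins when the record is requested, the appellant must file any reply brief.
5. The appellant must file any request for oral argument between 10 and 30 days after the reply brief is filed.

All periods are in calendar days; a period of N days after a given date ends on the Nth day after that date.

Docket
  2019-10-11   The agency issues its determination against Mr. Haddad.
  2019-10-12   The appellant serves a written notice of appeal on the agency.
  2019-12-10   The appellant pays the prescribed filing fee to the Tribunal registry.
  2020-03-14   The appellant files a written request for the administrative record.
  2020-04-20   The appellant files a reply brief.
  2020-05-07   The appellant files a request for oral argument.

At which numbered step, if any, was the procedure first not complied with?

Step 1 — counting 52 days from 2019-10-11 (when the determination is issued) gives a deadline of 2019-12-02; 2019-10-12 is within that limit.
Step 2 — counting 60 days from 2019-10-26 (end of the 14-day review period, which began when the notice of appeal is served on 2019-10-12) gives a deadline of 2019-12-25; completed 2019-12-10, before the deadline.
Step 3 — counting 63 days from 2020-01-12 (end of the 33-day objection period, which began when the filing fee is paid on 2019-12-10) gives a deadline of 2020-03-15; completed 2020-03-14, before the deadline.
Step 4 — counting 45 days from 2020-04-10 (end of the 27-day waiting period, which began when the record is requested on 2020-03-14) gives a deadline of 2020-05-25; done 2020-04-20 — timely.
Step 5 — 10 and 30 days from 2020-04-20 (when the reply brief is filed) are 2020-04-30 and 2020-05-20 respectively; 2020-05-07 falls inside that range.

None — every step was satisfied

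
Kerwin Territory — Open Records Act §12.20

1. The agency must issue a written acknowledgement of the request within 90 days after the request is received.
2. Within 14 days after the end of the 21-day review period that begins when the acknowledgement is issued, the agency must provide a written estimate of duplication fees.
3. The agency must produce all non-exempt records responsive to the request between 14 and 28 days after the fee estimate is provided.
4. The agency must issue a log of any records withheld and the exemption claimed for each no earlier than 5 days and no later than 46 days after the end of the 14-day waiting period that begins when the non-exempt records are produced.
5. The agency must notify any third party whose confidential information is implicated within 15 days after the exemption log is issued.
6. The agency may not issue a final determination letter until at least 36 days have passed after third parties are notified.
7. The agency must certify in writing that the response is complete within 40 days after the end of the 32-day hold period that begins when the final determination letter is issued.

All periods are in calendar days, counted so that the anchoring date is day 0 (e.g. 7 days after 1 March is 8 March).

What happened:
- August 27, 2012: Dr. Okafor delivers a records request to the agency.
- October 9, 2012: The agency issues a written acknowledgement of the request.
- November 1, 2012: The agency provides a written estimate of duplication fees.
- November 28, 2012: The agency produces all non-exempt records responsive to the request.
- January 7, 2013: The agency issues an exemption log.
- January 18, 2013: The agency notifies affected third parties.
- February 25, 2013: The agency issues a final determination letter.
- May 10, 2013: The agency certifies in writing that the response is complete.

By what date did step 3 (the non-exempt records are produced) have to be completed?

Step 3 runs from November 1, 2012, when the fee estimate is provided. The window is 14–28 days after November 1, 2012; it closes on November 29, 2012.

November 29, 2012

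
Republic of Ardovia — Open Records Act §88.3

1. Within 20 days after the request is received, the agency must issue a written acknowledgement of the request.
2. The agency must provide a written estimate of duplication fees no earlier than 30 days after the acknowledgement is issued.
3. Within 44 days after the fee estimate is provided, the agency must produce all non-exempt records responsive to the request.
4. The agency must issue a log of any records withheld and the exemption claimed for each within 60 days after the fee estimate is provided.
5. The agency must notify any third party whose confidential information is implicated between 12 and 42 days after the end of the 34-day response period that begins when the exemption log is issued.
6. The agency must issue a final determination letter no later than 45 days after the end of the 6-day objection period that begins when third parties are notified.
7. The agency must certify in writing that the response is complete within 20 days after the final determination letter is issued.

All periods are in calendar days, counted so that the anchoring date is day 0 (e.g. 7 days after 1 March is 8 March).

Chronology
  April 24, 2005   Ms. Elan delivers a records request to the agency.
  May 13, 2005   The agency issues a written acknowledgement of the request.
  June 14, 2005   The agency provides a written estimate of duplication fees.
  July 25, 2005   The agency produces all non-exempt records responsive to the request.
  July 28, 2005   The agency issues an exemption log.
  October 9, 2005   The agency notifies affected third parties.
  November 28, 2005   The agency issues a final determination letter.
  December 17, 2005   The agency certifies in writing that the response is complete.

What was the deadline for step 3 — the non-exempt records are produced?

July 28, 2005

Step 3 runs from June 14, 2005, when the fee estimate is provided. 44 days after June 14, 2005 is July 28, 2005.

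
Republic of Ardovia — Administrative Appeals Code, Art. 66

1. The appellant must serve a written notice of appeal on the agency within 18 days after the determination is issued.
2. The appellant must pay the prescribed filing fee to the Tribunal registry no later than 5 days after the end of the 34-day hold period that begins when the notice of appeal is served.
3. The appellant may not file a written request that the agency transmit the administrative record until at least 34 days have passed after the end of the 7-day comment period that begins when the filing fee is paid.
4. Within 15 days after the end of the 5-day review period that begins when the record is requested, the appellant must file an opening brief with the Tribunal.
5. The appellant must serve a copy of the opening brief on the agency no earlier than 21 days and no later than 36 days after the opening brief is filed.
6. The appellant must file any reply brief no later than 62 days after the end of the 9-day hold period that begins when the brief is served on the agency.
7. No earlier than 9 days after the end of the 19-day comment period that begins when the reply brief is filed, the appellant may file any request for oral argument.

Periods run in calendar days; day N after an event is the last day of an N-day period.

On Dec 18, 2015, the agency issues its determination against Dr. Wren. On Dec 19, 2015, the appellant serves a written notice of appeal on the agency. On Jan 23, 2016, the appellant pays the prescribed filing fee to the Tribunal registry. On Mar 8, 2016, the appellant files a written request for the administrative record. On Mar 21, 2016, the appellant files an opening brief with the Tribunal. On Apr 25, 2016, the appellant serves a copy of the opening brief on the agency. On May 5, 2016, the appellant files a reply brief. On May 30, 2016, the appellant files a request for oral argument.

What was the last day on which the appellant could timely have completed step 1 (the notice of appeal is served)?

Jan 5, 2016

Step 1 runs from Dec 18, 2015, when the determination is issued. 18 days after Dec 18, 2015 is Jan 5, 2016.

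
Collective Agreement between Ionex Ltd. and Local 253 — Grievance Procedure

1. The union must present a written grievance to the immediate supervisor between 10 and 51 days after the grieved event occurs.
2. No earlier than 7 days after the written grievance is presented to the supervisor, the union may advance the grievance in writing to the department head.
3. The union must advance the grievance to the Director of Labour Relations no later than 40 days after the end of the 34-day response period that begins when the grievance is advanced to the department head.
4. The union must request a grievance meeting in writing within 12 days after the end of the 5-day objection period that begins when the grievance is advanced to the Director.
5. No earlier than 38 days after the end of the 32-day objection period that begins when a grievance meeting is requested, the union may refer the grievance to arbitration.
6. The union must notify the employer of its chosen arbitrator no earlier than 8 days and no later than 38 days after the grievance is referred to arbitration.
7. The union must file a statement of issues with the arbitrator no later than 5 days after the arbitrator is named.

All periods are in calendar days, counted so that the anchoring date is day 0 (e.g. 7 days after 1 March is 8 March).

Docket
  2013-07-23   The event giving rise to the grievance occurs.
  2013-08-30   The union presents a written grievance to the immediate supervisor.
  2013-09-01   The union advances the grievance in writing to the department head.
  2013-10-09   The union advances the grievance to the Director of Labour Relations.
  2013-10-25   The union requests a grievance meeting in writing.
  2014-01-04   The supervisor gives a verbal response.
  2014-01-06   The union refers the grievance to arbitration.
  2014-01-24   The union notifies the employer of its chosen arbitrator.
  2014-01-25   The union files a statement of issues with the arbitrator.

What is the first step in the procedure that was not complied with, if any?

Step 2

(1) the permitted window runs from 2013-07-23 + 10 = 2013-08-02 to 2013-07-23 + 51 = 2013-09-12; done 2013-08-30, which is between those dates.
(2) permitted from 2013-08-30 + 7 days = 2013-09-06 onward; acted on 2013-09-01, 5 days prematurely.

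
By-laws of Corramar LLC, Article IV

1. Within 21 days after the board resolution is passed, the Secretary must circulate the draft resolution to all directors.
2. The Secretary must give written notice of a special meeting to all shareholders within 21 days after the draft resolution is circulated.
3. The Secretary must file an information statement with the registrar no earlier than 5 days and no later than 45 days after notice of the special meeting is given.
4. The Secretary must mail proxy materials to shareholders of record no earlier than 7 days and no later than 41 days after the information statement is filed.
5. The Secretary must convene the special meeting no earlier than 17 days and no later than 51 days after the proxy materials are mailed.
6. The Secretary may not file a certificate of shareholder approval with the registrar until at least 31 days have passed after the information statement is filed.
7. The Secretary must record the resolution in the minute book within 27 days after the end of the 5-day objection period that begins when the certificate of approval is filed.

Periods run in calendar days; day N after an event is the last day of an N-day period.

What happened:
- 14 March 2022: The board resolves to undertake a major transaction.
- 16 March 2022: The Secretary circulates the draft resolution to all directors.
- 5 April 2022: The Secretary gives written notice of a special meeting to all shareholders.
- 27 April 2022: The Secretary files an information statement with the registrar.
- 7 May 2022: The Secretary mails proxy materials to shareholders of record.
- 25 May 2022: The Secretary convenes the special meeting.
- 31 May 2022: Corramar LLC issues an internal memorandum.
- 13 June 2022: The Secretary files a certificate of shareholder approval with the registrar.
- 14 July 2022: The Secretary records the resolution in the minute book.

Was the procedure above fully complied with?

Yes

Step 1: 21 days after 14 March 2022 (when the board resolution is passed) is 4 April 2022; 16 March 2022 is within that limit.
Step 2: 21 days after 16 March 2022 (when the draft resolution is circulated) is 6 April 2022; completed 5 April 2022, before the deadline.
Step 3: the window is 5–45 days after 5 April 2022 (when notice of the special meeting is given), so 10 April 2022 through 20 May 2022; done 27 April 2022 — within the window.
Step 4: the window is 7–41 days after 27 April 2022 (when the information statement is filed), so 4 May 2022 through 7 June 2022; done 7 May 2022 — within the window.
Step 5: the window is 17–51 days after 7 May 2022 (when the proxy materials are mailed), so 24 May 2022 through 27 June 2022; done 25 May 2022 — within the window.
Step 6: the earliest permitted date is 31 days after 27 April 2022 (when the information statement is filed), i.e. 28 May 2022; done 13 June 2022 — permitted.
Step 7: 27 days after 18 June 2022 (end of the 5-day objection period, which began when the certificate of approval is filed on 13 June 2022) is 15 July 2022; completed 14 July 2022, before the deadline.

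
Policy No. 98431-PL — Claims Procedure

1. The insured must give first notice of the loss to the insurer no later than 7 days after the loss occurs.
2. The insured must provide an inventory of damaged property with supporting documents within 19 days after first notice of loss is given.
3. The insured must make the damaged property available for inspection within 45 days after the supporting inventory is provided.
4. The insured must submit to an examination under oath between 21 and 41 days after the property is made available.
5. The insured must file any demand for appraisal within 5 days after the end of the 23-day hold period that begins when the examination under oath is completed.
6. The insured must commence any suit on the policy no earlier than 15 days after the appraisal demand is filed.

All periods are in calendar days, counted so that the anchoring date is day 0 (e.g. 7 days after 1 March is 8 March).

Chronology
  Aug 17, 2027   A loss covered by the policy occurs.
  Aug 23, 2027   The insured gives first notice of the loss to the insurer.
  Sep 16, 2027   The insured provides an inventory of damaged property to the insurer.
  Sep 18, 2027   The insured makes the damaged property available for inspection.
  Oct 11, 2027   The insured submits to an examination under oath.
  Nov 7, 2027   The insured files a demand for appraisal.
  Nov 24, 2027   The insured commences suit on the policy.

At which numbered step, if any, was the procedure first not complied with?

(1) due by Aug 17, 2027 + 7 days = Aug 24, 2027; done Aug 23, 2027 — timely.
(2) due by Aug 23, 2027 + 19 days = Sep 11, 2027; Sep 16, 2027 misses that deadline by 5 days.
The analysis stops there.

Step 2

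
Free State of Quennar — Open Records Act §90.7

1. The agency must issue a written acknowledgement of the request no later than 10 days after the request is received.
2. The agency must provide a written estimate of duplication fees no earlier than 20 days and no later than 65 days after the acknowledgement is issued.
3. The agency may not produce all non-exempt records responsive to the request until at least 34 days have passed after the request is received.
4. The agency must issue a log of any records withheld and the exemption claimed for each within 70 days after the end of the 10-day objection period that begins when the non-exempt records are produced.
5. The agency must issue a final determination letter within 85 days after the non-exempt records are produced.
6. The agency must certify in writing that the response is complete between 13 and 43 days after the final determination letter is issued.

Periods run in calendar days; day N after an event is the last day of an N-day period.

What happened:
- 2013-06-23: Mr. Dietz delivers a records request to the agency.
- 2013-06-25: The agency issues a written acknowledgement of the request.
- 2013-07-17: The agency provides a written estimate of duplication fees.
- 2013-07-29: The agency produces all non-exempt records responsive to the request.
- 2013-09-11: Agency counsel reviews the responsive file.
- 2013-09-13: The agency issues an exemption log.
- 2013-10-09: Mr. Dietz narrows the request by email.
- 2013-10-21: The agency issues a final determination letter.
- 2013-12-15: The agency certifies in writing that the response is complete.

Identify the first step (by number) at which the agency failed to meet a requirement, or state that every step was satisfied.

Step 6

(1) due by 2013-06-23 + 10 days = 2013-07-03; done 2013-06-25 — timely.
(2) the permitted window runs from 2013-06-25 + 20 = 2013-07-15 to 2013-06-25 + 65 = 2013-08-29; done 2013-07-17, which is between those dates.
(3) permitted from 2013-06-23 + 34 days = 2013-07-27 onward; 2013-07-29 is on or after that date.
(4) due by 2013-08-08 + 70 days = 2013-10-17; 2013-09-13 is within that limit.
(5) due by 2013-07-29 + 85 days = 2013-10-22; done 2013-10-21 — timely.
(6) the permitted window runs from 2013-10-21 + 13 = 2013-11-03 to 2013-10-21 + 43 = 2013-12-03; 2013-12-15 is 12 days past the end of the window.
The procedure was therefore not followed at step 6.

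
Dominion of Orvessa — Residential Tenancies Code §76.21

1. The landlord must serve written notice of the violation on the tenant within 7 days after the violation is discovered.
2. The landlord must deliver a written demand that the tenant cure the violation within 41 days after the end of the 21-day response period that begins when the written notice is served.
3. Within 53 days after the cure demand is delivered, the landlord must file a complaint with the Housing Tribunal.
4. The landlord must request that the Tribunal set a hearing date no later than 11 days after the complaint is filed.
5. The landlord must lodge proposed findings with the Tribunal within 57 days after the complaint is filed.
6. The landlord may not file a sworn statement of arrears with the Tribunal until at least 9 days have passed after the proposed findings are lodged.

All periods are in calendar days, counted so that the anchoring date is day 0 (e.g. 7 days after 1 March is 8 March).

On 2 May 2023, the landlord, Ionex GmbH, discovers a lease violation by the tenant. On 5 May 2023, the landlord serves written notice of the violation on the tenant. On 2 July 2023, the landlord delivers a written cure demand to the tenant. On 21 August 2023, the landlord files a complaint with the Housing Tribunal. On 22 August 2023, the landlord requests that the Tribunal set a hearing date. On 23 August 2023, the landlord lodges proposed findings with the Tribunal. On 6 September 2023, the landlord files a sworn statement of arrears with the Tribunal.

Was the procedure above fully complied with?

(1) due by 2 May 2023 + 7 days = 9 May 2023; done 5 May 2023 — timely.
(2) due by 26 May 2023 + 41 days = 6 July 2023; done 2 July 2023 — timely.
(3) due by 2 July 2023 + 53 days = 24 August 2023; completed 21 August 2023, before the deadline.
(4) due by 21 August 2023 + 11 days = 1 September 2023; 22 August 2023 is within that limit.
(5) due by 21 August 2023 + 57 days = 17 October 2023; 23 August 2023 is within that limit.
(6) permitted from 23 August 2023 + 9 days = 1 September 2023 onward; done 6 September 2023, after the minimum wait.

Yes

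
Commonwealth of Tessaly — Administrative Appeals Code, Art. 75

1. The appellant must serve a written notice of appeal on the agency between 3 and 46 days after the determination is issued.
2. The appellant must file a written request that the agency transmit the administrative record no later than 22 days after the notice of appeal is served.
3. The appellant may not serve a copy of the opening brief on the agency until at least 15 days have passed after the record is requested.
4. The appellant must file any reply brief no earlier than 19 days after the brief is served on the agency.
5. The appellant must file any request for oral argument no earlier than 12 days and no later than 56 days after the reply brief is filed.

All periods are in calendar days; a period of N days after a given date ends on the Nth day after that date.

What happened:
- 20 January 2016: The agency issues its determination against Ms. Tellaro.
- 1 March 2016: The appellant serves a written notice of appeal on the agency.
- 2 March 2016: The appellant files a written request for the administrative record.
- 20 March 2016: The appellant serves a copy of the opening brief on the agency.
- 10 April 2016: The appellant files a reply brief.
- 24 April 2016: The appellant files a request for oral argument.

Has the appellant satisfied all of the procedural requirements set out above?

Yes

Step 1: the window is 3–46 days after 20 January 2016 (when the determination is issued), so 23 January 2016 through 6 March 2016; done 1 March 2016 — within the window.
Step 2: 22 days after 1 March 2016 (when the notice of appeal is served) is 23 March 2016; completed 2 March 2016, before the deadline.
Step 3: the earliest permitted date is 15 days after 2 March 2016 (when the record is requested), i.e. 17 March 2016; 20 March 2016 is on or after that date.
Step 4: the earliest permitted date is 19 days after 20 March 2016 (when the brief is served on the agency), i.e. 8 April 2016; done 10 April 2016, after the minimum wait.
Step 5: the window is 12–56 days after 10 April 2016 (when the reply brief is filed), so 22 April 2016 through 5 June 2016; done 24 April 2016, which is between those dates.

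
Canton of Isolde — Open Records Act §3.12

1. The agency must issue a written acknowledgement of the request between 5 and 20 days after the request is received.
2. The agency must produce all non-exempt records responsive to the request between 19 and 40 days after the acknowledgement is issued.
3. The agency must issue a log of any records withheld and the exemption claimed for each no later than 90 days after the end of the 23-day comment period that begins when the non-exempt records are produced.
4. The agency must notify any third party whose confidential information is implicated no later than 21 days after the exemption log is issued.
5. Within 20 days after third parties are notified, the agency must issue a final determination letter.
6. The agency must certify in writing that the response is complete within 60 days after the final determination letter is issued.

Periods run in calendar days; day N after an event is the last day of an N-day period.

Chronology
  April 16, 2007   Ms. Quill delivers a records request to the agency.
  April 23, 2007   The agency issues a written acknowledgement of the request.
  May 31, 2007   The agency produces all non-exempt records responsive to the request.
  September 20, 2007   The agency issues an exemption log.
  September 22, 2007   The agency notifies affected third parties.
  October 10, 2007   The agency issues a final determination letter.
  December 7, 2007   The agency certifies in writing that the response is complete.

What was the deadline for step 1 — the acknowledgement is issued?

Step 1 runs from April 16, 2007, when the request is received. The window is 5–20 days after April 16, 2007; it closes on May 6, 2007.

May 6, 2007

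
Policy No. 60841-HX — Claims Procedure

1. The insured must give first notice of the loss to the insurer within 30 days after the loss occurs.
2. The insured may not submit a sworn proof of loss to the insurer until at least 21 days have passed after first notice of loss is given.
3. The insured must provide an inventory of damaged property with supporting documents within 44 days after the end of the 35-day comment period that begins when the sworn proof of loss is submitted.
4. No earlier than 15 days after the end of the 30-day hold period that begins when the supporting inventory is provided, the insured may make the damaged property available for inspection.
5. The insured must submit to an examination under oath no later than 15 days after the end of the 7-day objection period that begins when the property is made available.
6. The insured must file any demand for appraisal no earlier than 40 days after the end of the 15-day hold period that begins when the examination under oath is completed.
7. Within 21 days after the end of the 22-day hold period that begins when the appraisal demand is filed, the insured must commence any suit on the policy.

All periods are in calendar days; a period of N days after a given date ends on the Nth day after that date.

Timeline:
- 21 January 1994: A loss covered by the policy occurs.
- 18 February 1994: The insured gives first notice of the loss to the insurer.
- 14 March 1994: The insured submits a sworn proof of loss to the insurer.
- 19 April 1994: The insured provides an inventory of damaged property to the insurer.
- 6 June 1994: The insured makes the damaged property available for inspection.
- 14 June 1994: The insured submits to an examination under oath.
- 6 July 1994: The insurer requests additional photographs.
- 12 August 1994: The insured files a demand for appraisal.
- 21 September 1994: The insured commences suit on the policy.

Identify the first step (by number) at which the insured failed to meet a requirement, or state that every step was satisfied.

(1) due by 21 January 1994 + 30 days = 20 February 1994; done 18 February 1994 — timely.
(2) permitted from 18 February 1994 + 21 days = 11 March 1994 onward; 14 March 1994 is on or after that date.
(3) due by 18 April 1994 + 44 days = 1 June 1994; 19 April 1994 is within that limit.
(4) permitted from 19 May 1994 + 15 days = 3 June 1994 onward; done 6 June 1994, after the minimum wait.
(5) due by 13 June 1994 + 15 days = 28 June 1994; 14 June 1994 is within that limit.
(6) permitted from 29 June 1994 + 40 days = 8 August 1994 onward; done 12 August 1994, after the minimum wait.
(7) due by 3 September 1994 + 21 days = 24 September 1994; done 21 September 1994 — timely.

None — every step was satisfied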